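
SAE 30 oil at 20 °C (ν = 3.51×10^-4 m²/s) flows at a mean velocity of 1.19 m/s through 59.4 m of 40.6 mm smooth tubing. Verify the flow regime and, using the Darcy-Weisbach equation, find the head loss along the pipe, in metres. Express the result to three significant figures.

h_f ≈ 49.1 m

Re = VD/ν = 1.19·0.04060/3.51×10^-4 = 138 → laminar (Re < 2300)
f = 64/Re = 0.4650
h_f = f(L/D)V²/(2g) = 0.4650·(59.4/0.04060)·1.19²/(2·9.81) = 49.10 m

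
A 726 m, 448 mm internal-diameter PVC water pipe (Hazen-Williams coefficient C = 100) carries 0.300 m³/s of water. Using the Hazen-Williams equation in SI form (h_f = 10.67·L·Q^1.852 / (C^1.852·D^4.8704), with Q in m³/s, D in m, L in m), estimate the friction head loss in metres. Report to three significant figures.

h_f = 10.67·726·0.300^1.852 / (100^1.852·0.448^4.8704) = 8.225 m

h_f ≈ 8.23 m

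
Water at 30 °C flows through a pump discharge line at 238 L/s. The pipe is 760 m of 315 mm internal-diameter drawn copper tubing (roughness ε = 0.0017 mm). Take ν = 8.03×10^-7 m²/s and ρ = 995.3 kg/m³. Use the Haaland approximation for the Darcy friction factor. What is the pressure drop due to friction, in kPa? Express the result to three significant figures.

Δp ≈ 127 kPa

V = 4Q/(πD²) = 4·0.238/(π·0.315²) = 3.054 m/s
Re = VD/ν = 3.054·0.315/8.03×10^-7 = 1.20×10^6 → turbulent
ε/D = 0.0017/315 = 5.40×10^-6
Haaland: f = 0.01135
h_f = f(L/D)V²/(2g) = 0.01135·(760/0.315)·3.054²/(2·9.81) = 13.02 m
Δp = ρg·h_f = 995.3·9.81·13.02 = 127.1 kPa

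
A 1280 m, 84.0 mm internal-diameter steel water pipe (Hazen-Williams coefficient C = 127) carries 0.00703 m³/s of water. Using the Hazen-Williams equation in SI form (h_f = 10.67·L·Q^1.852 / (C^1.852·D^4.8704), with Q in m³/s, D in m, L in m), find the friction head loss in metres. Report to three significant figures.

h_f ≈ 31.0 m

h_f = 10.67·1280·0.00703^1.852 / (127^1.852·0.0840^4.8704) = 30.97 m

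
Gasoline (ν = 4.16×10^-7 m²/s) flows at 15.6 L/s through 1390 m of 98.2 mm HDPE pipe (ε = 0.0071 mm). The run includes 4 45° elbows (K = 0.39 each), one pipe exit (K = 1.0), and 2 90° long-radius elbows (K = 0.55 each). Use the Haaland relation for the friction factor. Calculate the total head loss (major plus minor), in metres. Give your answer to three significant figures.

H_L ≈ 43.6 m

V = 4Q/(πD²) = 2.060 m/s; V²/2g = 0.2162 m
Re = 4.86×10^5, ε/D = 7.23×10^-5 → f = 0.01399 (Haaland)
Major: h_f = f(L/D)·V²/2g = 0.01399·14155·0.2162 = 42.83 m
Minor: ΣK = 3.66; h_m = ΣK·V²/2g = 0.7914 m
Total H_L = 42.83 + 0.7914 = 43.62 m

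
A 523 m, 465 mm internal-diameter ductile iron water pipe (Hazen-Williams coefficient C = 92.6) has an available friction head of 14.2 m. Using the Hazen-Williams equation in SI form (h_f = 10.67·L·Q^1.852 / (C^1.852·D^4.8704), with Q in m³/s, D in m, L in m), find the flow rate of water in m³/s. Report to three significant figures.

Q ≈ 0.491 m³/s

Rearranging: Q = [h_f·C^1.852·D^4.8704 / (10.67·L)]^(1/1.852)
Q = [14.2·92.6^1.852·0.465^4.8704 / (10.67·523)]^0.540 = 0.4912 m³/s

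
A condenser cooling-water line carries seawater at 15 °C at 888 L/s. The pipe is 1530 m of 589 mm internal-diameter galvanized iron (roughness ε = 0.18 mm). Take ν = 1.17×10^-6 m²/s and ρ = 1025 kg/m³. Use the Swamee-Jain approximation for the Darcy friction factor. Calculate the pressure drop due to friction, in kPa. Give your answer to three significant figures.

Δp ≈ 220 kPa

V = 4Q/(πD²) = 4·0.888/(π·0.589²) = 3.259 m/s
Re = VD/ν = 3.259·0.589/1.17×10^-6 = 1.64×10^6 → turbulent
ε/D = 0.18/589 = 3.06×10^-4
Swamee-Jain: f = 0.01553
h_f = f(L/D)V²/(2g) = 0.01553·(1530/0.589)·3.259²/(2·9.81) = 21.84 m
Δp = ρg·h_f = 1025·9.81·21.84 = 219.6 kPa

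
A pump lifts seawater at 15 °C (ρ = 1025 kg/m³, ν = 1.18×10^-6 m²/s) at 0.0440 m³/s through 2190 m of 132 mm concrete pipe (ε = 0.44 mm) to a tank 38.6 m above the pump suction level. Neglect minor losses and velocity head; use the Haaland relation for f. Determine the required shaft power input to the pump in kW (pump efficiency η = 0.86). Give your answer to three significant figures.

P_shaft ≈ 143 kW

V = 4Q/(πD²) = 3.215 m/s; Re = 3.60×10^5; ε/D = 0.00333; f = 0.02733
h_f = f(L/D)V²/2g = 238.9 m
Total head H = z + h_f = 38.6 + 238.9 = 277.5 m
P_hyd = ρgQH = 1025·9.81·0.0440·277.5 = 122.8 kW
P_shaft = P_hyd/η = 122.8/0.86 = 142.8 kW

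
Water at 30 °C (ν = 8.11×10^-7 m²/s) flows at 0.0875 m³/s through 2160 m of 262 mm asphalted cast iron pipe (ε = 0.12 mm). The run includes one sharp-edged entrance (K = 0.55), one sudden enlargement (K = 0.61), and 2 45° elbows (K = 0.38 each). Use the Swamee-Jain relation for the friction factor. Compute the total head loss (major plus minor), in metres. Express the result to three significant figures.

V = 4Q/(πD²) = 1.623 m/s; V²/2g = 0.1343 m
Re = 5.24×10^5, ε/D = 4.58×10^-4 → f = 0.01746 (Swamee-Jain)
Major: h_f = f(L/D)·V²/2g = 0.01746·8244·0.1343 = 19.33 m
Minor: ΣK = 1.92; h_m = ΣK·V²/2g = 0.2578 m
Total H_L = 19.33 + 0.2578 = 19.59 m

H_L ≈ 19.6 m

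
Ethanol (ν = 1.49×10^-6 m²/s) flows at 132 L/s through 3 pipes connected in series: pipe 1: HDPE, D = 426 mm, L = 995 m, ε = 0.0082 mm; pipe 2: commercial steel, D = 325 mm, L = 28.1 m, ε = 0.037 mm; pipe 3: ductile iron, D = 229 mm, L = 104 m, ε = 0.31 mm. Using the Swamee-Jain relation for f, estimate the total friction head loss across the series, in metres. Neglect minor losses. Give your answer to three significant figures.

Pipe 1: V = 0.9261 m/s, Re = 2.65×10^5, ε/D = 1.92×10^-5, f = 0.01492, h_1 = f(L/D)V²/2g = 1.524 m
Pipe 2: V = 1.591 m/s, Re = 3.47×10^5, ε/D = 1.14×10^-4, f = 0.01527, h_2 = f(L/D)V²/2g = 0.1704 m
Pipe 3: V = 3.205 m/s, Re = 4.93×10^5, ε/D = 0.00135, f = 0.02178, h_3 = f(L/D)V²/2g = 5.178 m
Series → Q common, losses add: H = Σh = 6.872 m

H ≈ 6.87 m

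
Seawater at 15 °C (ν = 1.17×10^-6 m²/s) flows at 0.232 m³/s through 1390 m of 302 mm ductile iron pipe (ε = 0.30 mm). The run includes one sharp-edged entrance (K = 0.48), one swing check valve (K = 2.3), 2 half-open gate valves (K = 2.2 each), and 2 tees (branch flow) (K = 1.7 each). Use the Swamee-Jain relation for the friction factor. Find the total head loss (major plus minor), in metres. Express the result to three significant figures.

V = 4Q/(πD²) = 3.239 m/s; V²/2g = 0.5346 m
Re = 8.36×10^5, ε/D = 9.93×10^-4 → f = 0.02007 (Swamee-Jain)
Major: h_f = f(L/D)·V²/2g = 0.02007·4603·0.5346 = 49.38 m
Minor: ΣK = 10.6; h_m = ΣK·V²/2g = 5.657 m
Total H_L = 49.38 + 5.657 = 55.04 m

H_L ≈ 55.0 m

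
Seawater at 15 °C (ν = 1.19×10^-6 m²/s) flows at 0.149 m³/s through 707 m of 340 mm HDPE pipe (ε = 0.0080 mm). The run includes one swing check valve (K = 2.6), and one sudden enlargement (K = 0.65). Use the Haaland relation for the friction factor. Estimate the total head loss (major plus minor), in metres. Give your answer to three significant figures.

V = 4Q/(πD²) = 1.641 m/s; V²/2g = 0.1373 m
Re = 4.69×10^5, ε/D = 2.35×10^-5 → f = 0.01348 (Haaland)
Major: h_f = f(L/D)·V²/2g = 0.01348·2079·0.1373 = 3.848 m
Minor: ΣK = 3.25; h_m = ΣK·V²/2g = 0.4461 m
Total H_L = 3.848 + 0.4461 = 4.295 m

H_L ≈ 4.29 m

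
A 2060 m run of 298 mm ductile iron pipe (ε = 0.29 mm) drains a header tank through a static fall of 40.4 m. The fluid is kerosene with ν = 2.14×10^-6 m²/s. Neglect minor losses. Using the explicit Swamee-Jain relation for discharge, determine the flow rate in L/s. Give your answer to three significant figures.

Swamee-Jain (Type II): Q = -0.965·√(gD⁵h_f/L)·ln[ε/(3.7D) + √(3.17ν²L/(gD³h_f))]
√(gD⁵h_f/L) = √(9.81·0.298⁵·40.4/2060) = 0.02126
ε/(3.7D) = 2.63×10^-4; √(3.17ν²L/(gD³h_f)) = 5.34×10^-5
Q = -0.965·0.02126·ln(3.164×10^-4) = 0.1654 m³/s
Check: V = 2.37 m/s, Re = 3.30×10^5, f = 0.02055, h_f = 40.7 m ≈ 40.4 m ✓

Q ≈ 165 L/s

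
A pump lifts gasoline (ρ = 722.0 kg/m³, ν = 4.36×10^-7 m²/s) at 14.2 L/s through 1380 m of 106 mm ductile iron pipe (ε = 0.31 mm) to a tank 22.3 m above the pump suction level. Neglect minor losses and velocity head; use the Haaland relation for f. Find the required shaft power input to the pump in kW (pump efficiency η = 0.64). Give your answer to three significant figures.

V = 4Q/(πD²) = 1.609 m/s; Re = 3.91×10^5; ε/D = 0.00292; f = 0.02635
h_f = f(L/D)V²/2g = 45.27 m
Total head H = z + h_f = 22.3 + 45.27 = 67.57 m
P_hyd = ρgQH = 722.0·9.81·0.0142·67.57 = 6.796 kW
P_shaft = P_hyd/η = 6.796/0.64 = 10.62 kW

P_shaft ≈ 10.6 kW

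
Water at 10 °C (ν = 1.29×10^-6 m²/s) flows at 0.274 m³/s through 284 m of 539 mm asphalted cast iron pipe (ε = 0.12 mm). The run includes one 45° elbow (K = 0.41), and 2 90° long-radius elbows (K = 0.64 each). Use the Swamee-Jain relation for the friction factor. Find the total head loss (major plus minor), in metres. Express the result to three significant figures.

H_L ≈ 0.733 m

V = 4Q/(πD²) = 1.201 m/s; V²/2g = 0.07350 m
Re = 5.02×10^5, ε/D = 2.23×10^-4 → f = 0.01572 (Swamee-Jain)
Major: h_f = f(L/D)·V²/2g = 0.01572·526.9·0.07350 = 0.6086 m
Minor: ΣK = 1.69; h_m = ΣK·V²/2g = 0.1242 m
Total H_L = 0.6086 + 0.1242 = 0.7328 m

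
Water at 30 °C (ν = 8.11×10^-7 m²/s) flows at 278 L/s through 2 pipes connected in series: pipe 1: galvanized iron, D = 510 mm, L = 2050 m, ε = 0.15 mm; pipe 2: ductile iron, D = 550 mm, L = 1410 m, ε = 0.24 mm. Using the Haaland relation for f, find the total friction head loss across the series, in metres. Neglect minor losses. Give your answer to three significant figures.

H ≈ 8.95 m

Pipe 1: V = 1.361 m/s, Re = 8.56×10^5, ε/D = 2.94×10^-4, f = 0.01565, h_1 = f(L/D)V²/2g = 5.937 m
Pipe 2: V = 1.170 m/s, Re = 7.94×10^5, ε/D = 4.36×10^-4, f = 0.01684, h_2 = f(L/D)V²/2g = 3.012 m
Series → Q common, losses add: H = Σh = 8.949 m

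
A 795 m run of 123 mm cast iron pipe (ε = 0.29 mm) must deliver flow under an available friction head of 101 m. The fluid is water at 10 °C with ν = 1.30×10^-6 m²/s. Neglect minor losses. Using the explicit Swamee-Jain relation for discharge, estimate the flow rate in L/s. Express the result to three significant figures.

Q ≈ 41.6 L/s

Swamee-Jain (Type II): Q = -0.965·√(gD⁵h_f/L)·ln[ε/(3.7D) + √(3.17ν²L/(gD³h_f))]
√(gD⁵h_f/L) = √(9.81·0.123⁵·101/795) = 0.005923
ε/(3.7D) = 6.37×10^-4; √(3.17ν²L/(gD³h_f)) = 4.81×10^-5
Q = -0.965·0.005923·ln(6.853×10^-4) = 0.04165 m³/s
Check: V = 3.50 m/s, Re = 3.32×10^5, f = 0.02511, h_f = 102 m ≈ 101 m ✓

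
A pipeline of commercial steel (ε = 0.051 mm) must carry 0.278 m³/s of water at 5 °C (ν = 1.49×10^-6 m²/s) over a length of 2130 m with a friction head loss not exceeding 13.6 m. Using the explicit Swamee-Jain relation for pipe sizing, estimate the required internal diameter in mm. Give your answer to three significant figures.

Swamee-Jain (Type III): D = 0.66·[ε^1.25·(LQ²/(gh_f))^4.75 + ν·Q^9.4·(L/(gh_f))^5.2]^0.04
LQ²/(gh_f) = 1.234; L/(gh_f) = 15.97
Term 1 = ε^1.25·(…)^4.75 = 1.17×10^-5; Term 2 = ν·Q^9.4·(…)^5.2 = 1.60×10^-5
D = 0.66·(1.17×10^-5 + 1.60×10^-5)^0.04 = 0.4337 m = 434 mm
Check: V = 1.88 m/s, Re = 5.48×10^5, f = 0.01453, h_f = 12.9 m ≈ 13.6 m ✓

D ≈ 434 mm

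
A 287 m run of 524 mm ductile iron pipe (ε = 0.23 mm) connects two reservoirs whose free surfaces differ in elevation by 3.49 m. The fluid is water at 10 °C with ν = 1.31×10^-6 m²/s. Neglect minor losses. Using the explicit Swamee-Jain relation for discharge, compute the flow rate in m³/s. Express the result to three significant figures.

Swamee-Jain (Type II): Q = -0.965·√(gD⁵h_f/L)·ln[ε/(3.7D) + √(3.17ν²L/(gD³h_f))]
√(gD⁵h_f/L) = √(9.81·0.524⁵·3.49/287) = 0.06865
ε/(3.7D) = 1.19×10^-4; √(3.17ν²L/(gD³h_f)) = 1.78×10^-5
Q = -0.965·0.06865·ln(1.364×10^-4) = 0.5896 m³/s
Check: V = 2.73 m/s, Re = 1.09×10^6, f = 0.01682, h_f = 3.51 m ≈ 3.49 m ✓

Q ≈ 0.590 m³/s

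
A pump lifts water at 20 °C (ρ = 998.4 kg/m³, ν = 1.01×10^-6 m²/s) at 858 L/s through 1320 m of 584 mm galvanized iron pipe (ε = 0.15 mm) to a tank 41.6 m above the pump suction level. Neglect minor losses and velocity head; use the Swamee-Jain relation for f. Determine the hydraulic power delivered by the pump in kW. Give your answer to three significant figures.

V = 4Q/(πD²) = 3.203 m/s; Re = 1.85×10^6; ε/D = 2.57×10^-4; f = 0.01499
h_f = f(L/D)V²/2g = 17.72 m
Total head H = z + h_f = 41.6 + 17.72 = 59.32 m
P_hyd = ρgQH = 998.4·9.81·0.858·59.32 = 498.5 kW

P_hyd ≈ 499 kW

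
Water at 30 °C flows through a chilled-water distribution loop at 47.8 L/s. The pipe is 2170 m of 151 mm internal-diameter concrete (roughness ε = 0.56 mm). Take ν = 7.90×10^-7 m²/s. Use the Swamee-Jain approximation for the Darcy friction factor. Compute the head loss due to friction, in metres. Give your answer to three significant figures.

h_f ≈ 147 m

V = 4Q/(πD²) = 4·0.0478/(π·0.151²) = 2.669 m/s
Re = VD/ν = 2.669·0.151/7.90×10^-7 = 5.10×10^5 → turbulent
ε/D = 0.56/151 = 0.00371
Swamee-Jain: f = 0.02813
h_f = f(L/D)V²/(2g) = 0.02813·(2170/0.151)·2.669²/(2·9.81) = 146.8 m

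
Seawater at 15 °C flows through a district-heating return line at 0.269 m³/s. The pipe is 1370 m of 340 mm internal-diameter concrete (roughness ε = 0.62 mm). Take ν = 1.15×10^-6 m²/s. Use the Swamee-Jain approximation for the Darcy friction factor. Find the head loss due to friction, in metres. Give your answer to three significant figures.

h_f ≈ 41.8 m

V = 4Q/(πD²) = 4·0.269/(π·0.340²) = 2.963 m/s
Re = VD/ν = 2.963·0.340/1.15×10^-6 = 8.76×10^5 → turbulent
ε/D = 0.62/340 = 0.00182
Swamee-Jain: f = 0.02316
h_f = f(L/D)V²/(2g) = 0.02316·(1370/0.340)·2.963²/(2·9.81) = 41.76 m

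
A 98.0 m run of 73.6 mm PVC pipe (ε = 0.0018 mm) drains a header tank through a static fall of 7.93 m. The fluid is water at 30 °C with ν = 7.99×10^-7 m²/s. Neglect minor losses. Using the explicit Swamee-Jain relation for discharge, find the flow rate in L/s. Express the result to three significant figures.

Q ≈ 11.8 L/s

Swamee-Jain (Type II): Q = -0.965·√(gD⁵h_f/L)·ln[ε/(3.7D) + √(3.17ν²L/(gD³h_f))]
√(gD⁵h_f/L) = √(9.81·0.0736⁵·7.93/98.0) = 0.001309
ε/(3.7D) = 6.61×10^-6; √(3.17ν²L/(gD³h_f)) = 8.00×10^-5
Q = -0.965·0.001309·ln(8.658×10^-5) = 0.01182 m³/s
Check: V = 2.78 m/s, Re = 2.56×10^5, f = 0.01507, h_f = 7.89 m ≈ 7.93 m ✓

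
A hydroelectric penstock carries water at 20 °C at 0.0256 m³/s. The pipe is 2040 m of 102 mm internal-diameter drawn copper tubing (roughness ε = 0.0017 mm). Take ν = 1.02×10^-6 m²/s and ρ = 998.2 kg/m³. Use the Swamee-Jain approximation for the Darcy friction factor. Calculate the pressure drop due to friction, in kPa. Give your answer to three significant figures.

V = 4Q/(πD²) = 4·0.0256/(π·0.102²) = 3.133 m/s
Re = VD/ν = 3.133·0.102/1.02×10^-6 = 3.13×10^5 → turbulent
ε/D = 0.0017/102 = 1.67×10^-5
Swamee-Jain: f = 0.01446
h_f = f(L/D)V²/(2g) = 0.01446·(2040/0.102)·3.133²/(2·9.81) = 144.7 m
Δp = ρg·h_f = 998.2·9.81·144.7 = 1417 kPa

Δp ≈ 1420 kPa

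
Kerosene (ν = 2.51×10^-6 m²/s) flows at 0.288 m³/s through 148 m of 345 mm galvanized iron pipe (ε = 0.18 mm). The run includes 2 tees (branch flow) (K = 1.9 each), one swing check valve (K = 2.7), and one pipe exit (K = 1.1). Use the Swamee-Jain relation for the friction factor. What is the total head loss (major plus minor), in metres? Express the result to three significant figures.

V = 4Q/(πD²) = 3.081 m/s; V²/2g = 0.4838 m
Re = 4.23×10^5, ε/D = 5.22×10^-4 → f = 0.01807 (Swamee-Jain)
Major: h_f = f(L/D)·V²/2g = 0.01807·429.0·0.4838 = 3.749 m
Minor: ΣK = 7.60; h_m = ΣK·V²/2g = 3.677 m
Total H_L = 3.749 + 3.677 = 7.426 m

H_L ≈ 7.43 m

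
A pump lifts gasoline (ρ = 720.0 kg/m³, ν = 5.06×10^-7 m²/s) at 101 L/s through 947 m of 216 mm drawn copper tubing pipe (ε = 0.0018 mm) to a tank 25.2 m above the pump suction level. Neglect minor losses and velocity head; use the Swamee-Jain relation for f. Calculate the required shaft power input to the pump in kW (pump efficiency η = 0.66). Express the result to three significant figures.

P_shaft ≈ 48.4 kW

V = 4Q/(πD²) = 2.756 m/s; Re = 1.18×10^6; ε/D = 8.33×10^-6; f = 0.01152
h_f = f(L/D)V²/2g = 19.56 m
Total head H = z + h_f = 25.2 + 19.56 = 44.76 m
P_hyd = ρgQH = 720.0·9.81·0.101·44.76 = 31.93 kW
P_shaft = P_hyd/η = 31.93/0.66 = 48.38 kW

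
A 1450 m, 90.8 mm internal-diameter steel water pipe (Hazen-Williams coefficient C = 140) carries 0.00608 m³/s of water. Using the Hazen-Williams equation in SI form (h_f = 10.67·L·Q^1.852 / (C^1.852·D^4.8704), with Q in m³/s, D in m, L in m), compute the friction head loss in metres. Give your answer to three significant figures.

h_f = 10.67·1450·0.00608^1.852 / (140^1.852·0.0908^4.8704) = 15.32 m

h_f ≈ 15.3 m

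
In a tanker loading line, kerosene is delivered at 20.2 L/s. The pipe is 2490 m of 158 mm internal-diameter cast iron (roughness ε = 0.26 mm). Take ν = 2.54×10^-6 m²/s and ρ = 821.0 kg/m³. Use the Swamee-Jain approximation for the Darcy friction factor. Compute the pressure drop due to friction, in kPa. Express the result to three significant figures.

Δp ≈ 174 kPa

V = 4Q/(πD²) = 4·0.0202/(π·0.158²) = 1.030 m/s
Re = VD/ν = 1.030·0.158/2.54×10^-6 = 6.41×10^4 → turbulent
ε/D = 0.26/158 = 0.00165
Swamee-Jain: f = 0.02527
h_f = f(L/D)V²/(2g) = 0.02527·(2490/0.158)·1.030²/(2·9.81) = 21.55 m
Δp = ρg·h_f = 821.0·9.81·21.55 = 173.5 kPa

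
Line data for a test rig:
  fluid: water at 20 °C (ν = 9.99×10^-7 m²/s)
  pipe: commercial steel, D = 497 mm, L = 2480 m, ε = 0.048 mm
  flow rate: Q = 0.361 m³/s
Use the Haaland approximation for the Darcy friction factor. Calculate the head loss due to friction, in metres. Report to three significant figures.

h_f ≈ 11.8 m

V = 4Q/(πD²) = 4·0.361/(π·0.497²) = 1.861 m/s
Re = VD/ν = 1.861·0.497/9.99×10^-7 = 9.26×10^5 → turbulent
ε/D = 0.048/497 = 9.66×10^-5
Haaland: f = 0.01336
h_f = f(L/D)V²/(2g) = 0.01336·(2480/0.497)·1.861²/(2·9.81) = 11.77 m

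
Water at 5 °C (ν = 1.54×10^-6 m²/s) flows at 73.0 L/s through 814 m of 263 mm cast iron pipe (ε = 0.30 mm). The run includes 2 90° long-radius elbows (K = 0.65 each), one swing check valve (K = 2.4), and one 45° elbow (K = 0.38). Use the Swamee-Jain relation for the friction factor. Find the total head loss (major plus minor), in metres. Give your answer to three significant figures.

H_L ≈ 6.52 m

V = 4Q/(πD²) = 1.344 m/s; V²/2g = 0.09203 m
Re = 2.29×10^5, ε/D = 0.00114 → f = 0.02157 (Swamee-Jain)
Major: h_f = f(L/D)·V²/2g = 0.02157·3095·0.09203 = 6.145 m
Minor: ΣK = 4.08; h_m = ΣK·V²/2g = 0.3755 m
Total H_L = 6.145 + 0.3755 = 6.520 m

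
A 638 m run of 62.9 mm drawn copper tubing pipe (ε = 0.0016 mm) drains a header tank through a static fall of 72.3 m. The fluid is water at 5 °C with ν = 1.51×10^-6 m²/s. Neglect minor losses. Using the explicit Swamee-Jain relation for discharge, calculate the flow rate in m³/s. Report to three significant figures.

Q ≈ 0.00877 m³/s

Swamee-Jain (Type II): Q = -0.965·√(gD⁵h_f/L)·ln[ε/(3.7D) + √(3.17ν²L/(gD³h_f))]
√(gD⁵h_f/L) = √(9.81·0.0629⁵·72.3/638) = 0.001046
ε/(3.7D) = 6.87×10^-6; √(3.17ν²L/(gD³h_f)) = 1.62×10^-4
Q = -0.965·0.001046·ln(1.685×10^-4) = 0.008772 m³/s
Check: V = 2.82 m/s, Re = 1.18×10^5, f = 0.01744, h_f = 71.9 m ≈ 72.3 m ✓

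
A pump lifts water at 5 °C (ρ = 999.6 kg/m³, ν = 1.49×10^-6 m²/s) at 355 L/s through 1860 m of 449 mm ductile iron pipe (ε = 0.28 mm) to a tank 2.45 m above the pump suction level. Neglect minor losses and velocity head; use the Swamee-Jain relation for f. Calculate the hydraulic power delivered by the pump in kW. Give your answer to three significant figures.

V = 4Q/(πD²) = 2.242 m/s; Re = 6.76×10^5; ε/D = 6.24×10^-4; f = 0.01829
h_f = f(L/D)V²/2g = 19.42 m
Total head H = z + h_f = 2.45 + 19.42 = 21.87 m
P_hyd = ρgQH = 999.6·9.81·0.355·21.87 = 76.12 kW

P_hyd ≈ 76.1 kW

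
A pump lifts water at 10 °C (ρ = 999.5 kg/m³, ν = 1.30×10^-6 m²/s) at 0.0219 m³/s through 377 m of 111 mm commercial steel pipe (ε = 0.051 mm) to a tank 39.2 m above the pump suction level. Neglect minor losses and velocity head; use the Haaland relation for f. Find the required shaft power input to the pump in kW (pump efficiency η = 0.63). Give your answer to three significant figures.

V = 4Q/(πD²) = 2.263 m/s; Re = 1.93×10^5; ε/D = 4.59×10^-4; f = 0.01848
h_f = f(L/D)V²/2g = 16.38 m
Total head H = z + h_f = 39.2 + 16.38 = 55.58 m
P_hyd = ρgQH = 999.5·9.81·0.0219·55.58 = 11.94 kW
P_shaft = P_hyd/η = 11.94/0.63 = 18.95 kW

P_shaft ≈ 18.9 kW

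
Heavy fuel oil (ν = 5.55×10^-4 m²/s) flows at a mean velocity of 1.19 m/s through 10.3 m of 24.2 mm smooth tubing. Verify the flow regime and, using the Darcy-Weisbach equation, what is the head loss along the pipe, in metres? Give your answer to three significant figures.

h_f ≈ 37.9 m

Re = VD/ν = 1.19·0.02420/5.55×10^-4 = 51.9 → laminar (Re < 2300)
f = 64/Re = 1.233
h_f = f(L/D)V²/(2g) = 1.233·(10.3/0.02420)·1.19²/(2·9.81) = 37.89 m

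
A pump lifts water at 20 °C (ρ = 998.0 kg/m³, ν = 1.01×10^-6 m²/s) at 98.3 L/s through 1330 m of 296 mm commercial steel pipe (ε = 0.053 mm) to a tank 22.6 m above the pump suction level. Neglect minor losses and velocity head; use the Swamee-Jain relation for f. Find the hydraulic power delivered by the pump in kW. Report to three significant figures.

V = 4Q/(πD²) = 1.428 m/s; Re = 4.19×10^5; ε/D = 1.79×10^-4; f = 0.01557
h_f = f(L/D)V²/2g = 7.277 m
Total head H = z + h_f = 22.6 + 7.277 = 29.88 m
P_hyd = ρgQH = 998.0·9.81·0.0983·29.88 = 28.75 kW

P_hyd ≈ 28.8 kW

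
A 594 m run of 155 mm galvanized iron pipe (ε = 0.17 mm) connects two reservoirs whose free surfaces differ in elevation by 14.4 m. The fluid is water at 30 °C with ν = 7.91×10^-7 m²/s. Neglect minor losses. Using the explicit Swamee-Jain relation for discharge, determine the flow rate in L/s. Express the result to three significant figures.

Swamee-Jain (Type II): Q = -0.965·√(gD⁵h_f/L)·ln[ε/(3.7D) + √(3.17ν²L/(gD³h_f))]
√(gD⁵h_f/L) = √(9.81·0.155⁵·14.4/594) = 0.004613
ε/(3.7D) = 2.96×10^-4; √(3.17ν²L/(gD³h_f)) = 4.73×10^-5
Q = -0.965·0.004613·ln(3.437×10^-4) = 0.03550 m³/s
Check: V = 1.88 m/s, Re = 3.69×10^5, f = 0.02097, h_f = 14.5 m ≈ 14.4 m ✓

Q ≈ 35.5 L/s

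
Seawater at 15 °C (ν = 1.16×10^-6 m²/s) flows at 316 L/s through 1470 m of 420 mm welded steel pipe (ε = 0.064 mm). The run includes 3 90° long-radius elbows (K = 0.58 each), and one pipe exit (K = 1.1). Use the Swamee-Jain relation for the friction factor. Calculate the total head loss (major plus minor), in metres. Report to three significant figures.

V = 4Q/(πD²) = 2.281 m/s; V²/2g = 0.2652 m
Re = 8.26×10^5, ε/D = 1.52×10^-4 → f = 0.01441 (Swamee-Jain)
Major: h_f = f(L/D)·V²/2g = 0.01441·3500·0.2652 = 13.37 m
Minor: ΣK = 2.84; h_m = ΣK·V²/2g = 0.7530 m
Total H_L = 13.37 + 0.7530 = 14.13 m

H_L ≈ 14.1 m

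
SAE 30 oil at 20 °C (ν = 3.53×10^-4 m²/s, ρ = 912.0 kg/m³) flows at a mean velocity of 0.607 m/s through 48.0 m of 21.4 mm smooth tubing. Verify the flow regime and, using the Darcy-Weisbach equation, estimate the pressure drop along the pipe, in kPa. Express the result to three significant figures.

Δp ≈ 655 kPa

Re = VD/ν = 0.607·0.02140/3.53×10^-4 = 36.8 → laminar (Re < 2300)
f = 64/Re = 1.739
h_f = f(L/D)V²/(2g) = 1.739·(48.0/0.02140)·0.607²/(2·9.81) = 73.26 m
Δp = ρg·h_f = 912.0·9.81·73.26 = 655.4 kPa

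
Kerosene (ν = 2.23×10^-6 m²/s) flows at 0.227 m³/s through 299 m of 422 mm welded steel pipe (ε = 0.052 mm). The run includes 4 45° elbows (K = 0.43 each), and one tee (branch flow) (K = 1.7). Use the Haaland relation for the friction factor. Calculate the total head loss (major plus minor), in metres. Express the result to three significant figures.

V = 4Q/(πD²) = 1.623 m/s; V²/2g = 0.1343 m
Re = 3.07×10^5, ε/D = 1.23×10^-4 → f = 0.01538 (Haaland)
Major: h_f = f(L/D)·V²/2g = 0.01538·708.5·0.1343 = 1.463 m
Minor: ΣK = 3.42; h_m = ΣK·V²/2g = 0.4591 m
Total H_L = 1.463 + 0.4591 = 1.923 m

H_L ≈ 1.92 m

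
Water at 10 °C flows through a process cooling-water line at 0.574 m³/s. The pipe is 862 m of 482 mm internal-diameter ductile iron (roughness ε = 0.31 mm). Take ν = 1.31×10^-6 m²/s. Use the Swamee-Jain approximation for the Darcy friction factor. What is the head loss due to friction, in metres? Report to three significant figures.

V = 4Q/(πD²) = 4·0.574/(π·0.482²) = 3.146 m/s
Re = VD/ν = 3.146·0.482/1.31×10^-6 = 1.16×10^6 → turbulent
ε/D = 0.31/482 = 6.43×10^-4
Swamee-Jain: f = 0.01814
h_f = f(L/D)V²/(2g) = 0.01814·(862/0.482)·3.146²/(2·9.81) = 16.36 m

h_f ≈ 16.4 m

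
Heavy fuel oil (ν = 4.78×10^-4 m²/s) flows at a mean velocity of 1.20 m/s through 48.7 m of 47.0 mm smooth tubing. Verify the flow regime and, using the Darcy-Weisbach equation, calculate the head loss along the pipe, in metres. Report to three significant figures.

Re = VD/ν = 1.20·0.04700/4.78×10^-4 = 118 → laminar (Re < 2300)
f = 64/Re = 0.5424
h_f = f(L/D)V²/(2g) = 0.5424·(48.7/0.04700)·1.20²/(2·9.81) = 41.25 m

h_f ≈ 41.2 m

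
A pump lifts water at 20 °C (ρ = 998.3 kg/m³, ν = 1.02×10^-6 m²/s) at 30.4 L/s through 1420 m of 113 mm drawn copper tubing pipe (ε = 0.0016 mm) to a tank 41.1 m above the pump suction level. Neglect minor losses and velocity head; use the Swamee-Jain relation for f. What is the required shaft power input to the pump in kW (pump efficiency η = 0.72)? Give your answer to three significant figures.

P_shaft ≈ 51.7 kW

V = 4Q/(πD²) = 3.031 m/s; Re = 3.36×10^5; ε/D = 1.42×10^-5; f = 0.01425
h_f = f(L/D)V²/2g = 83.88 m
Total head H = z + h_f = 41.1 + 83.88 = 125.0 m
P_hyd = ρgQH = 998.3·9.81·0.0304·125.0 = 37.21 kW
P_shaft = P_hyd/η = 37.21/0.72 = 51.68 kW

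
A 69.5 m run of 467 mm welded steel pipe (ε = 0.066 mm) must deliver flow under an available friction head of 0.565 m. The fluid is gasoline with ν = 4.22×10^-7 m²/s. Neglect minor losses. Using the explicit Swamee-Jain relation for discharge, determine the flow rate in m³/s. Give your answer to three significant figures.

Swamee-Jain (Type II): Q = -0.965·√(gD⁵h_f/L)·ln[ε/(3.7D) + √(3.17ν²L/(gD³h_f))]
√(gD⁵h_f/L) = √(9.81·0.467⁵·0.565/69.5) = 0.04209
ε/(3.7D) = 3.82×10^-5; √(3.17ν²L/(gD³h_f)) = 8.34×10^-6
Q = -0.965·0.04209·ln(4.653×10^-5) = 0.4051 m³/s
Check: V = 2.37 m/s, Re = 2.62×10^6, f = 0.01339, h_f = 0.568 m ≈ 0.565 m ✓

Q ≈ 0.405 m³/s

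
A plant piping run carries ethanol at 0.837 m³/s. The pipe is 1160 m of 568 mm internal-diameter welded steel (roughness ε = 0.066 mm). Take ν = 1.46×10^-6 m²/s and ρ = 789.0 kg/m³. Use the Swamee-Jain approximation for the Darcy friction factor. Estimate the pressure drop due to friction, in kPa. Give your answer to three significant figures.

V = 4Q/(πD²) = 4·0.837/(π·0.568²) = 3.303 m/s
Re = VD/ν = 3.303·0.568/1.46×10^-6 = 1.29×10^6 → turbulent
ε/D = 0.066/568 = 1.16×10^-4
Swamee-Jain: f = 0.01349
h_f = f(L/D)V²/(2g) = 0.01349·(1160/0.568)·3.303²/(2·9.81) = 15.33 m
Δp = ρg·h_f = 789.0·9.81·15.33 = 118.6 kPa

Δp ≈ 119 kPa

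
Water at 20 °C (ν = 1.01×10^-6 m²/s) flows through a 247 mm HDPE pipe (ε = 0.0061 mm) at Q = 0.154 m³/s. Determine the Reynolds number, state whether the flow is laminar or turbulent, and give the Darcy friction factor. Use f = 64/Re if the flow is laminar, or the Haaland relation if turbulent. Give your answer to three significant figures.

Re ≈ 7.86×10^5; turbulent; f ≈ 0.0125

V = 4Q/(πD²) = 3.214 m/s
Re = VD/ν = 3.214·0.247/1.01×10^-6 = 7.86×10^5
Re > 4000 → turbulent; ε/D = 2.47×10^-5
Haaland: f = 0.01247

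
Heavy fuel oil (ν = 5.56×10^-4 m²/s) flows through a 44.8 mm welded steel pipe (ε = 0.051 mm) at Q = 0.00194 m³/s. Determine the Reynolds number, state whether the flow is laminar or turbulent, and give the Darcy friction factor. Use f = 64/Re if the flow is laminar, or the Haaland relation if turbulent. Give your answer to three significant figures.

Re ≈ 99.2; laminar; f = 64/Re ≈ 0.645

V = 4Q/(πD²) = 1.231 m/s
Re = VD/ν = 1.231·0.0448/5.56×10^-4 = 99.2
Re < 2300 → laminar → f = 64/Re = 0.6454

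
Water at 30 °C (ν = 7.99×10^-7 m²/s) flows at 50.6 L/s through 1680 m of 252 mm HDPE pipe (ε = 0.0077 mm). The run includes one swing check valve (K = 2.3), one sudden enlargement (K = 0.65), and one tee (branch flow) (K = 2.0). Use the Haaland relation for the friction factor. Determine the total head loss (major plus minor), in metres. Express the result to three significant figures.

H_L ≈ 5.31 m

V = 4Q/(πD²) = 1.015 m/s; V²/2g = 0.05246 m
Re = 3.20×10^5, ε/D = 3.06×10^-5 → f = 0.01444 (Haaland)
Major: h_f = f(L/D)·V²/2g = 0.01444·6667·0.05246 = 5.051 m
Minor: ΣK = 4.95; h_m = ΣK·V²/2g = 0.2597 m
Total H_L = 5.051 + 0.2597 = 5.311 m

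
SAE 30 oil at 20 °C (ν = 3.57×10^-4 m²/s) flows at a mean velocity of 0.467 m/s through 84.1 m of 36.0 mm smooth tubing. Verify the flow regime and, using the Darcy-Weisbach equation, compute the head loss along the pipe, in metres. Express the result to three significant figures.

h_f ≈ 35.3 m

Re = VD/ν = 0.467·0.03600/3.57×10^-4 = 47.1 → laminar (Re < 2300)
f = 64/Re = 1.359
h_f = f(L/D)V²/(2g) = 1.359·(84.1/0.03600)·0.467²/(2·9.81) = 35.29 m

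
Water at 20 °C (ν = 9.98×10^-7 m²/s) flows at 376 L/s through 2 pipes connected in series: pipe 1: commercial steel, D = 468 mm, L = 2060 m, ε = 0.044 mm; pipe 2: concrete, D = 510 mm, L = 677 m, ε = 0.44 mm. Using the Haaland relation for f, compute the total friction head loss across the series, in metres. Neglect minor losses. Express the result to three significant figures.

H ≈ 18.6 m

Pipe 1: V = 2.186 m/s, Re = 1.02×10^6, ε/D = 9.40×10^-5, f = 0.01321, h_1 = f(L/D)V²/2g = 14.16 m
Pipe 2: V = 1.841 m/s, Re = 9.41×10^5, ε/D = 8.63×10^-4, f = 0.01930, h_2 = f(L/D)V²/2g = 4.424 m
Series → Q common, losses add: H = Σh = 18.58 m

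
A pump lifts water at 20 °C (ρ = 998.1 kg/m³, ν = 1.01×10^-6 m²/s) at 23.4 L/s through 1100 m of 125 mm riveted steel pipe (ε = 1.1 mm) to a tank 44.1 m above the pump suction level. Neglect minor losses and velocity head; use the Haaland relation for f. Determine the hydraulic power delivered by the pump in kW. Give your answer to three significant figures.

P_hyd ≈ 23.8 kW

V = 4Q/(πD²) = 1.907 m/s; Re = 2.36×10^5; ε/D = 0.00880; f = 0.03665
h_f = f(L/D)V²/2g = 59.76 m
Total head H = z + h_f = 44.1 + 59.76 = 103.9 m
P_hyd = ρgQH = 998.1·9.81·0.0234·103.9 = 23.80 kW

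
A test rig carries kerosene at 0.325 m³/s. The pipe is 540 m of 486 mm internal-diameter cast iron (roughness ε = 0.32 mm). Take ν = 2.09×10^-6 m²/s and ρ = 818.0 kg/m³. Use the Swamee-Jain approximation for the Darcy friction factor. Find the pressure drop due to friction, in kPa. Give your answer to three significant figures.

Δp ≈ 26.3 kPa

V = 4Q/(πD²) = 4·0.325/(π·0.486²) = 1.752 m/s
Re = VD/ν = 1.752·0.486/2.09×10^-6 = 4.07×10^5 → turbulent
ε/D = 0.32/486 = 6.58×10^-4
Swamee-Jain: f = 0.01887
h_f = f(L/D)V²/(2g) = 0.01887·(540/0.486)·1.752²/(2·9.81) = 3.280 m
Δp = ρg·h_f = 818.0·9.81·3.280 = 26.32 kPa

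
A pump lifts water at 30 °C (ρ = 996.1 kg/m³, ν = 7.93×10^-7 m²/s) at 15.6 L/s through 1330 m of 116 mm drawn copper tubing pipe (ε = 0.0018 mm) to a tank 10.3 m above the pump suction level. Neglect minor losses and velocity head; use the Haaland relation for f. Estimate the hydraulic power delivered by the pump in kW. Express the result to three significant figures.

V = 4Q/(πD²) = 1.476 m/s; Re = 2.16×10^5; ε/D = 1.55×10^-5; f = 0.01537
h_f = f(L/D)V²/2g = 19.57 m
Total head H = z + h_f = 10.3 + 19.57 = 29.87 m
P_hyd = ρgQH = 996.1·9.81·0.0156·29.87 = 4.554 kW

P_hyd ≈ 4.55 kW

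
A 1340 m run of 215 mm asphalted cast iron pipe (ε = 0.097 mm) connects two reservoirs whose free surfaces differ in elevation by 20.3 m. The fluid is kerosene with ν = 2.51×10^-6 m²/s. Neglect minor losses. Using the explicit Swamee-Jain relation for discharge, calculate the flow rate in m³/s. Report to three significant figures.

Q ≈ 0.0665 m³/s

Swamee-Jain (Type II): Q = -0.965·√(gD⁵h_f/L)·ln[ε/(3.7D) + √(3.17ν²L/(gD³h_f))]
√(gD⁵h_f/L) = √(9.81·0.215⁵·20.3/1340) = 0.008263
ε/(3.7D) = 1.22×10^-4; √(3.17ν²L/(gD³h_f)) = 1.16×10^-4
Q = -0.965·0.008263·ln(2.382×10^-4) = 0.06652 m³/s
Check: V = 1.83 m/s, Re = 1.57×10^5, f = 0.01914, h_f = 20.4 m ≈ 20.3 m ✓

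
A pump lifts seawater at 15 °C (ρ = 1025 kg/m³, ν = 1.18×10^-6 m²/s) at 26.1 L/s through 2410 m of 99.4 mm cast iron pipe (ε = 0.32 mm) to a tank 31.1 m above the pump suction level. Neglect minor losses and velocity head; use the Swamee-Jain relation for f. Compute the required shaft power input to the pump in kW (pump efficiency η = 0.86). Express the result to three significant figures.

P_shaft ≈ 126 kW

V = 4Q/(πD²) = 3.363 m/s; Re = 2.83×10^5; ε/D = 0.00322; f = 0.02730
h_f = f(L/D)V²/2g = 381.6 m
Total head H = z + h_f = 31.1 + 381.6 = 412.7 m
P_hyd = ρgQH = 1025·9.81·0.0261·412.7 = 108.3 kW
P_shaft = P_hyd/η = 108.3/0.86 = 125.9 kW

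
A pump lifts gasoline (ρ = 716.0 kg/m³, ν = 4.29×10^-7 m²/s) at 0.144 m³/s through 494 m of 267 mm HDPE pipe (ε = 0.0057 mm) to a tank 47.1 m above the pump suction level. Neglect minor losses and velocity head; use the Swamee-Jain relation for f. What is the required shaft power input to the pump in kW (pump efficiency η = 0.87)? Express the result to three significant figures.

P_shaft ≈ 63.0 kW

V = 4Q/(πD²) = 2.572 m/s; Re = 1.60×10^6; ε/D = 2.13×10^-5; f = 0.01140
h_f = f(L/D)V²/2g = 7.110 m
Total head H = z + h_f = 47.1 + 7.110 = 54.21 m
P_hyd = ρgQH = 716.0·9.81·0.144·54.21 = 54.83 kW
P_shaft = P_hyd/η = 54.83/0.87 = 63.02 kW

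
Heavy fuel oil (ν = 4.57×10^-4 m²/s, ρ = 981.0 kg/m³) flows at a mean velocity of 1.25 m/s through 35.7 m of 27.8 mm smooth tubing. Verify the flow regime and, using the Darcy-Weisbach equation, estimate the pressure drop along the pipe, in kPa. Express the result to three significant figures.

Δp ≈ 828 kPa

Re = VD/ν = 1.25·0.02780/4.57×10^-4 = 76.0 → laminar (Re < 2300)
f = 64/Re = 0.8417
h_f = f(L/D)V²/(2g) = 0.8417·(35.7/0.02780)·1.25²/(2·9.81) = 86.08 m
Δp = ρg·h_f = 981.0·9.81·86.08 = 828.4 kPa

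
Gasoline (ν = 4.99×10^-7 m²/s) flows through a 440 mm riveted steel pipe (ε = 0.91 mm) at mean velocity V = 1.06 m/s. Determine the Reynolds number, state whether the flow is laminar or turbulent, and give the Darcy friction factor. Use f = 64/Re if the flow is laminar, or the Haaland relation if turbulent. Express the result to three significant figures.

Re ≈ 9.35×10^5; turbulent; f ≈ 0.0238

Re = VD/ν = 1.060·0.440/4.99×10^-7 = 9.35×10^5
Re > 4000 → turbulent; ε/D = 0.00207
Haaland: f = 0.02385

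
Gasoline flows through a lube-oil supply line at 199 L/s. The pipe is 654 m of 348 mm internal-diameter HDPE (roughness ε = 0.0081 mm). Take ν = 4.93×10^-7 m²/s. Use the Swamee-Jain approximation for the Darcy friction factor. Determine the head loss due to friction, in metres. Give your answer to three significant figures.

V = 4Q/(πD²) = 4·0.199/(π·0.348²) = 2.092 m/s
Re = VD/ν = 2.092·0.348/4.93×10^-7 = 1.48×10^6 → turbulent
ε/D = 0.0081/348 = 2.33×10^-5
Swamee-Jain: f = 0.01156
h_f = f(L/D)V²/(2g) = 0.01156·(654/0.348)·2.092²/(2·9.81) = 4.847 m

h_f ≈ 4.85 m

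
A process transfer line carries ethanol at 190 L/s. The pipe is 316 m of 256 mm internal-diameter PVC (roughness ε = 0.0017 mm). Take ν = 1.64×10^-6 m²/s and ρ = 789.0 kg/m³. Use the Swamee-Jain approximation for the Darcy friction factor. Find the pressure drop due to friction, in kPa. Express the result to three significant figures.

V = 4Q/(πD²) = 4·0.190/(π·0.256²) = 3.691 m/s
Re = VD/ν = 3.691·0.256/1.64×10^-6 = 5.76×10^5 → turbulent
ε/D = 0.0017/256 = 6.64×10^-6
Swamee-Jain: f = 0.01288
h_f = f(L/D)V²/(2g) = 0.01288·(316/0.256)·3.691²/(2·9.81) = 11.04 m
Δp = ρg·h_f = 789.0·9.81·11.04 = 85.48 kPa

Δp ≈ 85.5 kPa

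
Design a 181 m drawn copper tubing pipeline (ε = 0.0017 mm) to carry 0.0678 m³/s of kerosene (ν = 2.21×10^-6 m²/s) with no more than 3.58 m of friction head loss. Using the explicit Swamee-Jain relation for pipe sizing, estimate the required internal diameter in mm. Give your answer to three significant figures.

D ≈ 201 mm

Swamee-Jain (Type III): D = 0.66·[ε^1.25·(LQ²/(gh_f))^4.75 + ν·Q^9.4·(L/(gh_f))^5.2]^0.04
LQ²/(gh_f) = 0.02369; L/(gh_f) = 5.154
Term 1 = ε^1.25·(…)^4.75 = 1.17×10^-15; Term 2 = ν·Q^9.4·(…)^5.2 = 1.15×10^-13
D = 0.66·(1.17×10^-15 + 1.15×10^-13)^0.04 = 0.2005 m = 201 mm
Check: V = 2.15 m/s, Re = 1.95×10^5, f = 0.01569, h_f = 3.33 m ≈ 3.58 m ✓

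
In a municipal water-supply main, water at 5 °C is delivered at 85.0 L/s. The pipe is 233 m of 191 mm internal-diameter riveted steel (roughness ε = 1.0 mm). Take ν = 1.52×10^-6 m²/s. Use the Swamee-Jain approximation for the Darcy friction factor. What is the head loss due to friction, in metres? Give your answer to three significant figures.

h_f ≈ 17.1 m

V = 4Q/(πD²) = 4·0.0850/(π·0.191²) = 2.967 m/s
Re = VD/ν = 2.967·0.191/1.52×10^-6 = 3.73×10^5 → turbulent
ε/D = 1.0/191 = 0.00524
Swamee-Jain: f = 0.03116
h_f = f(L/D)V²/(2g) = 0.03116·(233/0.191)·2.967²/(2·9.81) = 17.05 m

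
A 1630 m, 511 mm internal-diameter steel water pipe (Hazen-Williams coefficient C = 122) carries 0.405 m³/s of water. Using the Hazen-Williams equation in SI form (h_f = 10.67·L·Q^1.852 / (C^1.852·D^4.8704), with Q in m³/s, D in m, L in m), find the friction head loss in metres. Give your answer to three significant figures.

h_f ≈ 11.7 m

h_f = 10.67·1630·0.405^1.852 / (122^1.852·0.511^4.8704) = 11.74 m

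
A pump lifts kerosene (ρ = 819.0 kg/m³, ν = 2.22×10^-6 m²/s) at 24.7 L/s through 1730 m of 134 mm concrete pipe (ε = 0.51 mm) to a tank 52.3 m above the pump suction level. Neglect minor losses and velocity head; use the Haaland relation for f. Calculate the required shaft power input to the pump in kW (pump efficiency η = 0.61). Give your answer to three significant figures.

V = 4Q/(πD²) = 1.751 m/s; Re = 1.06×10^5; ε/D = 0.00381; f = 0.02902
h_f = f(L/D)V²/2g = 58.57 m
Total head H = z + h_f = 52.3 + 58.57 = 110.9 m
P_hyd = ρgQH = 819.0·9.81·0.0247·110.9 = 22.00 kW
P_shaft = P_hyd/η = 22.00/0.61 = 36.07 kW

P_shaft ≈ 36.1 kW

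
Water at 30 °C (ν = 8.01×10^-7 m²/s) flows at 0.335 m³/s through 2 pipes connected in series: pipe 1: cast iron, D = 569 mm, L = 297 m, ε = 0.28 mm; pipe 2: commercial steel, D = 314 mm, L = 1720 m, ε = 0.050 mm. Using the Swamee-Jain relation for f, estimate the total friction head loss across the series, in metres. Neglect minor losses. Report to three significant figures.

Pipe 1: V = 1.317 m/s, Re = 9.36×10^5, ε/D = 4.92×10^-4, f = 0.01728, h_1 = f(L/D)V²/2g = 0.7980 m
Pipe 2: V = 4.326 m/s, Re = 1.70×10^6, ε/D = 1.59×10^-4, f = 0.01389, h_2 = f(L/D)V²/2g = 72.58 m
Series → Q common, losses add: H = Σh = 73.38 m

H ≈ 73.4 m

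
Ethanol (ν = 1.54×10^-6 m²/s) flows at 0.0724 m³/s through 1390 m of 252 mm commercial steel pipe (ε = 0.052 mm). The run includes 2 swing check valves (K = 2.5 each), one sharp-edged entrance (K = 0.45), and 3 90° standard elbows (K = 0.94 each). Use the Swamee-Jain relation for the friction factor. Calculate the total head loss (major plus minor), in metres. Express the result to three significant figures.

H_L ≈ 10.8 m

V = 4Q/(πD²) = 1.452 m/s; V²/2g = 0.1074 m
Re = 2.38×10^5, ε/D = 2.06×10^-4 → f = 0.01681 (Swamee-Jain)
Major: h_f = f(L/D)·V²/2g = 0.01681·5516·0.1074 = 9.957 m
Minor: ΣK = 8.27; h_m = ΣK·V²/2g = 0.8882 m
Total H_L = 9.957 + 0.8882 = 10.84 m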